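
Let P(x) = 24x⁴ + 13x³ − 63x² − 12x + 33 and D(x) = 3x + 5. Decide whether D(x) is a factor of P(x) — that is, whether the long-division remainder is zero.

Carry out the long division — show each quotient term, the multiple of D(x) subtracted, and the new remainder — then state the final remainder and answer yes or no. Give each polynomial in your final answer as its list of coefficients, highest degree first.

R = [3], so D(x) is not a factor of P(x). no

Step 1: lead(24x⁴ + 13x³ − 63x² − 12x + 33) ÷ lead(D) = 24x⁴ ÷ 3x = 8x³. Subtract (8x³)·D = 24x⁴ + 40x³. Remainder: −27x³ − 63x² − 12x + 33.
Step 2: lead(−27x³ − 63x² − 12x + 33) ÷ lead(D) = −27x³ ÷ 3x = −9x². Subtract (−9x²)·D = −27x³ − 45x². Remainder: −18x² − 12x + 33.
Step 3: lead(−18x² − 12x + 33) ÷ lead(D) = −18x² ÷ 3x = −6x. Subtract (−6x)·D = −18x² − 30x. Remainder: 18x + 33.
Step 4: lead(18x + 33) ÷ lead(D) = 18x ÷ 3x = 6. Subtract (6)·D = 18x + 30. Remainder: 3.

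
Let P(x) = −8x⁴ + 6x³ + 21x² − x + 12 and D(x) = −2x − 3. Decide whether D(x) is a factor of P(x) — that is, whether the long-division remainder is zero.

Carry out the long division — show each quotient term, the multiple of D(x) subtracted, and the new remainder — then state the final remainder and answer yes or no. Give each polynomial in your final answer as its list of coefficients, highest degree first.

R = [0], so D(x) is a factor of P(x). yes

Step 1: lead(−8x⁴ + 6x³ + 21x² − x + 12) ÷ lead(D) = −8x⁴ ÷ −2x = 4x³. Subtract (4x³)·D = −8x⁴ − 12x³. Remainder: 18x³ + 21x² − x + 12.
Step 2: lead(18x³ + 21x² − x + 12) ÷ lead(D) = 18x³ ÷ −2x = −9x². Subtract (−9x²)·D = 18x³ + 27x². Remainder: −6x² − x + 12.
Step 3: lead(−6x² − x + 12) ÷ lead(D) = −6x² ÷ −2x = 3x. Subtract (3x)·D = −6x² − 9x. Remainder: 8x + 12.
Step 4: lead(8x + 12) ÷ lead(D) = 8x ÷ −2x = −4. Subtract (−4)·D = 8x + 12. Remainder: 0.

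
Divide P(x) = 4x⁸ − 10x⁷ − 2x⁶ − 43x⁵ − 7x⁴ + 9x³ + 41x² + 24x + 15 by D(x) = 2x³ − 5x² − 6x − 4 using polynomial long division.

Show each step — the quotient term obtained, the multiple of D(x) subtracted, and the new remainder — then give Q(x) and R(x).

Step 1: lead(4x⁸ − 10x⁷ − 2x⁶ − 43x⁵ − 7x⁴ + 9x³ + 41x² + 24x + 15) ÷ lead(D) = 4x⁸ ÷ 2x³ = 2x⁵. Subtract (2x⁵)·D = 4x⁸ − 10x⁷ − 12x⁶ − 8x⁵. Remainder: 10x⁶ − 35x⁵ − 7x⁴ + 9x³ + 41x² + 24x + 15.
Step 2: lead(10x⁶ − 35x⁵ − 7x⁴ + 9x³ + 41x² + 24x + 15) ÷ lead(D) = 10x⁶ ÷ 2x³ = 5x³. Subtract (5x³)·D = 10x⁶ − 25x⁵ − 30x⁴ − 20x³. Remainder: −10x⁵ + 23x⁴ + 29x³ + 41x² + 24x + 15.
Step 3: lead(−10x⁵ + 23x⁴ + 29x³ + 41x² + 24x + 15) ÷ lead(D) = −10x⁵ ÷ 2x³ = −5x². Subtract (−5x²)·D = −10x⁵ + 25x⁴ + 30x³ + 20x². Remainder: −2x⁴ − x³ + 21x² + 24x + 15.
Step 4: lead(−2x⁴ − x³ + 21x² + 24x + 15) ÷ lead(D) = −2x⁴ ÷ 2x³ = −x. Subtract (−x)·D = −2x⁴ + 5x³ + 6x² + 4x. Remainder: −6x³ + 15x² + 20x + 15.
Step 5: lead(−6x³ + 15x² + 20x + 15) ÷ lead(D) = −6x³ ÷ 2x³ = −3. Subtract (−3)·D = −6x³ + 15x² + 18x + 12. Remainder: 2x + 3.

Q(x) = 2x⁵ + 5x³ − 5x² − x − 3; R(x) = 2x + 3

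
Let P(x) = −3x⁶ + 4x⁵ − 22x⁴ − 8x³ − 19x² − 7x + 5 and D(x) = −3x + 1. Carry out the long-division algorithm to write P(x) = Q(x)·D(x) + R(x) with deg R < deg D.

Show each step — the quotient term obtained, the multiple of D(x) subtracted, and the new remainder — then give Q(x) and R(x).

Q(x) = x⁵ − x⁴ + 7x³ + 5x² + 8x + 5; R(x) = 0

Step 1: lead(−3x⁶ + 4x⁵ − 22x⁴ − 8x³ − 19x² − 7x + 5) ÷ lead(D) = −3x⁶ ÷ −3x = x⁵. Subtract (x⁵)·D = −3x⁶ + x⁵. Remainder: 3x⁵ − 22x⁴ − 8x³ − 19x² − 7x + 5.
Step 2: lead(3x⁵ − 22x⁴ − 8x³ − 19x² − 7x + 5) ÷ lead(D) = 3x⁵ ÷ −3x = −x⁴. Subtract (−x⁴)·D = 3x⁵ − x⁴. Remainder: −21x⁴ − 8x³ − 19x² − 7x + 5.
Step 3: lead(−21x⁴ − 8x³ − 19x² − 7x + 5) ÷ lead(D) = −21x⁴ ÷ −3x = 7x³. Subtract (7x³)·D = −21x⁴ + 7x³. Remainder: −15x³ − 19x² − 7x + 5.
Step 4: lead(−15x³ − 19x² − 7x + 5) ÷ lead(D) = −15x³ ÷ −3x = 5x². Subtract (5x²)·D = −15x³ + 5x². Remainder: −24x² − 7x + 5.
Step 5: lead(−24x² − 7x + 5) ÷ lead(D) = −24x² ÷ −3x = 8x. Subtract (8x)·D = −24x² + 8x. Remainder: −15x + 5.
Step 6: lead(−15x + 5) ÷ lead(D) = −15x ÷ −3x = 5. Subtract (5)·D = −15x + 5. Remainder: 0.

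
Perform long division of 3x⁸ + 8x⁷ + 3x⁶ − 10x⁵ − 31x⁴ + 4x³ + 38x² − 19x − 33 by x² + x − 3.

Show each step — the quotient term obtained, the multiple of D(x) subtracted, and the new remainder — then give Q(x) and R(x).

Q(x) = 3x⁶ + 5x⁵ + 7x⁴ − 2x³ − 8x² + 6x + 8; R(x) = −9x − 9

Step 1: lead(3x⁸ + 8x⁷ + 3x⁶ − 10x⁵ − 31x⁴ + 4x³ + 38x² − 19x − 33) ÷ lead(D) = 3x⁸ ÷ x² = 3x⁶. Subtract (3x⁶)·D = 3x⁸ + 3x⁷ − 9x⁶. Remainder: 5x⁷ + 12x⁶ − 10x⁵ − 31x⁴ + 4x³ + 38x² − 19x − 33.
Step 2: lead(5x⁷ + 12x⁶ − 10x⁵ − 31x⁴ + 4x³ + 38x² − 19x − 33) ÷ lead(D) = 5x⁷ ÷ x² = 5x⁵. Subtract (5x⁵)·D = 5x⁷ + 5x⁶ − 15x⁵. Remainder: 7x⁶ + 5x⁵ − 31x⁴ + 4x³ + 38x² − 19x − 33.
Step 3: lead(7x⁶ + 5x⁵ − 31x⁴ + 4x³ + 38x² − 19x − 33) ÷ lead(D) = 7x⁶ ÷ x² = 7x⁴. Subtract (7x⁴)·D = 7x⁶ + 7x⁵ − 21x⁴. Remainder: −2x⁵ − 10x⁴ + 4x³ + 38x² − 19x − 33.
Step 4: lead(−2x⁵ − 10x⁴ + 4x³ + 38x² − 19x − 33) ÷ lead(D) = −2x⁵ ÷ x² = −2x³. Subtract (−2x³)·D = −2x⁵ − 2x⁴ + 6x³. Remainder: −8x⁴ − 2x³ + 38x² − 19x − 33.
Step 5: lead(−8x⁴ − 2x³ + 38x² − 19x − 33) ÷ lead(D) = −8x⁴ ÷ x² = −8x². Subtract (−8x²)·D = −8x⁴ − 8x³ + 24x². Remainder: 6x³ + 14x² − 19x − 33.
Step 6: lead(6x³ + 14x² − 19x − 33) ÷ lead(D) = 6x³ ÷ x² = 6x. Subtract (6x)·D = 6x³ + 6x² − 18x. Remainder: 8x² − x − 33.
Step 7: lead(8x² − x − 33) ÷ lead(D) = 8x² ÷ x² = 8. Subtract (8)·D = 8x² + 8x − 24. Remainder: −9x − 9.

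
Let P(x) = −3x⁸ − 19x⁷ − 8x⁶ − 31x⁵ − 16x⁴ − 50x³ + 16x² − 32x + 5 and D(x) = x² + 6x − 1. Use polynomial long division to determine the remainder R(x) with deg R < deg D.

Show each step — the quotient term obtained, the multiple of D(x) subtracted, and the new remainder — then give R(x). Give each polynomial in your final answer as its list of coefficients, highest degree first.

Step 1: lead(−3x⁸ − 19x⁷ − 8x⁶ − 31x⁵ − 16x⁴ − 50x³ + 16x² − 32x + 5) ÷ lead(D) = −3x⁸ ÷ x² = −3x⁶. Subtract (−3x⁶)·D = −3x⁸ − 18x⁷ + 3x⁶. Remainder: −x⁷ − 11x⁶ − 31x⁵ − 16x⁴ − 50x³ + 16x² − 32x + 5.
Step 2: lead(−x⁷ − 11x⁶ − 31x⁵ − 16x⁴ − 50x³ + 16x² − 32x + 5) ÷ lead(D) = −x⁷ ÷ x² = −x⁵. Subtract (−x⁵)·D = −x⁷ − 6x⁶ + x⁵. Remainder: −5x⁶ − 32x⁵ − 16x⁴ − 50x³ + 16x² − 32x + 5.
Step 3: lead(−5x⁶ − 32x⁵ − 16x⁴ − 50x³ + 16x² − 32x + 5) ÷ lead(D) = −5x⁶ ÷ x² = −5x⁴. Subtract (−5x⁴)·D = −5x⁶ − 30x⁵ + 5x⁴. Remainder: −2x⁵ − 21x⁴ − 50x³ + 16x² − 32x + 5.
Step 4: lead(−2x⁵ − 21x⁴ − 50x³ + 16x² − 32x + 5) ÷ lead(D) = −2x⁵ ÷ x² = −2x³. Subtract (−2x³)·D = −2x⁵ − 12x⁴ + 2x³. Remainder: −9x⁴ − 52x³ + 16x² − 32x + 5.
Step 5: lead(−9x⁴ − 52x³ + 16x² − 32x + 5) ÷ lead(D) = −9x⁴ ÷ x² = −9x². Subtract (−9x²)·D = −9x⁴ − 54x³ + 9x². Remainder: 2x³ + 7x² − 32x + 5.
Step 6: lead(2x³ + 7x² − 32x + 5) ÷ lead(D) = 2x³ ÷ x² = 2x. Subtract (2x)·D = 2x³ + 12x² − 2x. Remainder: −5x² − 30x + 5.
Step 7: lead(−5x² − 30x + 5) ÷ lead(D) = −5x² ÷ x² = −5. Subtract (−5)·D = −5x² − 30x + 5. Remainder: 0.

R = [0]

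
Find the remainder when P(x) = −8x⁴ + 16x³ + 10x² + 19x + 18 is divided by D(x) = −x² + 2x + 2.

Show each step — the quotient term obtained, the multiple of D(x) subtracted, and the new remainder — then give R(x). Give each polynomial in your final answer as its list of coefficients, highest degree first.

Step 1: lead(−8x⁴ + 16x³ + 10x² + 19x + 18) ÷ lead(D) = −8x⁴ ÷ −x² = 8x². Subtract (8x²)·D = −8x⁴ + 16x³ + 16x². Remainder: −6x² + 19x + 18.
Step 2: lead(−6x² + 19x + 18) ÷ lead(D) = −6x² ÷ −x² = 6. Subtract (6)·D = −6x² + 12x + 12. Remainder: 7x + 6.

R = [7, 6]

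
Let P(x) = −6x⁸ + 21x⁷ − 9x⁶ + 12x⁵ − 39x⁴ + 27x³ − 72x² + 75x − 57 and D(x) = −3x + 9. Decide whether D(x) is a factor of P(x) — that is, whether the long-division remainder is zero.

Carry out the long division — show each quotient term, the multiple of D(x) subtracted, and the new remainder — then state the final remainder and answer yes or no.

Step 1: lead(−6x⁸ + 21x⁷ − 9x⁶ + 12x⁵ − 39x⁴ + 27x³ − 72x² + 75x − 57) ÷ lead(D) = −6x⁸ ÷ −3x = 2x⁷. Subtract (2x⁷)·D = −6x⁸ + 18x⁷. Remainder: 3x⁷ − 9x⁶ + 12x⁵ − 39x⁴ + 27x³ − 72x² + 75x − 57.
Step 2: lead(3x⁷ − 9x⁶ + 12x⁵ − 39x⁴ + 27x³ − 72x² + 75x − 57) ÷ lead(D) = 3x⁷ ÷ −3x = −x⁶. Subtract (−x⁶)·D = 3x⁷ − 9x⁶. Remainder: 12x⁵ − 39x⁴ + 27x³ − 72x² + 75x − 57.
Step 3: lead(12x⁵ − 39x⁴ + 27x³ − 72x² + 75x − 57) ÷ lead(D) = 12x⁵ ÷ −3x = −4x⁴. Subtract (−4x⁴)·D = 12x⁵ − 36x⁴. Remainder: −3x⁴ + 27x³ − 72x² + 75x − 57.
Step 4: lead(−3x⁴ + 27x³ − 72x² + 75x − 57) ÷ lead(D) = −3x⁴ ÷ −3x = x³. Subtract (x³)·D = −3x⁴ + 9x³. Remainder: 18x³ − 72x² + 75x − 57.
Step 5: lead(18x³ − 72x² + 75x − 57) ÷ lead(D) = 18x³ ÷ −3x = −6x². Subtract (−6x²)·D = 18x³ − 54x². Remainder: −18x² + 75x − 57.
Step 6: lead(−18x² + 75x − 57) ÷ lead(D) = −18x² ÷ −3x = 6x. Subtract (6x)·D = −18x² + 54x. Remainder: 21x − 57.
Step 7: lead(21x − 57) ÷ lead(D) = 21x ÷ −3x = −7. Subtract (−7)·D = 21x − 63. Remainder: 6.

R(x) = 6, so D(x) is not a factor of P(x). no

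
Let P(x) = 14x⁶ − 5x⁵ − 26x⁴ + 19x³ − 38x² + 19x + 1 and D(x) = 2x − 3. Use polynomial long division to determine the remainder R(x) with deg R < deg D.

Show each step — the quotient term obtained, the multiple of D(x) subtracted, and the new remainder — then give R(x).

R(x) = −2

Step 1: lead(14x⁶ − 5x⁵ − 26x⁴ + 19x³ − 38x² + 19x + 1) ÷ lead(D) = 14x⁶ ÷ 2x = 7x⁵. Subtract (7x⁵)·D = 14x⁶ − 21x⁵. Remainder: 16x⁵ − 26x⁴ + 19x³ − 38x² + 19x + 1.
Step 2: lead(16x⁵ − 26x⁴ + 19x³ − 38x² + 19x + 1) ÷ lead(D) = 16x⁵ ÷ 2x = 8x⁴. Subtract (8x⁴)·D = 16x⁵ − 24x⁴. Remainder: −2x⁴ + 19x³ − 38x² + 19x + 1.
Step 3: lead(−2x⁴ + 19x³ − 38x² + 19x + 1) ÷ lead(D) = −2x⁴ ÷ 2x = −x³. Subtract (−x³)·D = −2x⁴ + 3x³. Remainder: 16x³ − 38x² + 19x + 1.
Step 4: lead(16x³ − 38x² + 19x + 1) ÷ lead(D) = 16x³ ÷ 2x = 8x². Subtract (8x²)·D = 16x³ − 24x². Remainder: −14x² + 19x + 1.
Step 5: lead(−14x² + 19x + 1) ÷ lead(D) = −14x² ÷ 2x = −7x. Subtract (−7x)·D = −14x² + 21x. Remainder: −2x + 1.
Step 6: lead(−2x + 1) ÷ lead(D) = −2x ÷ 2x = −1. Subtract (−1)·D = −2x + 3. Remainder: −2.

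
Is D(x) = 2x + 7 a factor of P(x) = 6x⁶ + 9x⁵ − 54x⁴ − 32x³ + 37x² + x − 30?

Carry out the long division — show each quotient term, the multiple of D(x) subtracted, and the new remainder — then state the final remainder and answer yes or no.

R(x) = −9, so D(x) is not a factor of P(x). no

Step 1: lead(6x⁶ + 9x⁵ − 54x⁴ − 32x³ + 37x² + x − 30) ÷ lead(D) = 6x⁶ ÷ 2x = 3x⁵. Subtract (3x⁵)·D = 6x⁶ + 21x⁵. Remainder: −12x⁵ − 54x⁴ − 32x³ + 37x² + x − 30.
Step 2: lead(−12x⁵ − 54x⁴ − 32x³ + 37x² + x − 30) ÷ lead(D) = −12x⁵ ÷ 2x = −6x⁴. Subtract (−6x⁴)·D = −12x⁵ − 42x⁴. Remainder: −12x⁴ − 32x³ + 37x² + x − 30.
Step 3: lead(−12x⁴ − 32x³ + 37x² + x − 30) ÷ lead(D) = −12x⁴ ÷ 2x = −6x³. Subtract (−6x³)·D = −12x⁴ − 42x³. Remainder: 10x³ + 37x² + x − 30.
Step 4: lead(10x³ + 37x² + x − 30) ÷ lead(D) = 10x³ ÷ 2x = 5x². Subtract (5x²)·D = 10x³ + 35x². Remainder: 2x² + x − 30.
Step 5: lead(2x² + x − 30) ÷ lead(D) = 2x² ÷ 2x = x. Subtract (x)·D = 2x² + 7x. Remainder: −6x − 30.
Step 6: lead(−6x − 30) ÷ lead(D) = −6x ÷ 2x = −3. Subtract (−3)·D = −6x − 21. Remainder: −9.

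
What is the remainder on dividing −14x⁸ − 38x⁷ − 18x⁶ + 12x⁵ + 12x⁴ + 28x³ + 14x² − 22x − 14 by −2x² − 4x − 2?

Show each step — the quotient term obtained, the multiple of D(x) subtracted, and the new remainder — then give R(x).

R(x) = 0

Step 1: lead(−14x⁸ − 38x⁷ − 18x⁶ + 12x⁵ + 12x⁴ + 28x³ + 14x² − 22x − 14) ÷ lead(D) = −14x⁸ ÷ −2x² = 7x⁶. Subtract (7x⁶)·D = −14x⁸ − 28x⁷ − 14x⁶. Remainder: −10x⁷ − 4x⁶ + 12x⁵ + 12x⁴ + 28x³ + 14x² − 22x − 14.
Step 2: lead(−10x⁷ − 4x⁶ + 12x⁵ + 12x⁴ + 28x³ + 14x² − 22x − 14) ÷ lead(D) = −10x⁷ ÷ −2x² = 5x⁵. Subtract (5x⁵)·D = −10x⁷ − 20x⁶ − 10x⁵. Remainder: 16x⁶ + 22x⁵ + 12x⁴ + 28x³ + 14x² − 22x − 14.
Step 3: lead(16x⁶ + 22x⁵ + 12x⁴ + 28x³ + 14x² − 22x − 14) ÷ lead(D) = 16x⁶ ÷ −2x² = −8x⁴. Subtract (−8x⁴)·D = 16x⁶ + 32x⁵ + 16x⁴. Remainder: −10x⁵ − 4x⁴ + 28x³ + 14x² − 22x − 14.
Step 4: lead(−10x⁵ − 4x⁴ + 28x³ + 14x² − 22x − 14) ÷ lead(D) = −10x⁵ ÷ −2x² = 5x³. Subtract (5x³)·D = −10x⁵ − 20x⁴ − 10x³. Remainder: 16x⁴ + 38x³ + 14x² − 22x − 14.
Step 5: lead(16x⁴ + 38x³ + 14x² − 22x − 14) ÷ lead(D) = 16x⁴ ÷ −2x² = −8x². Subtract (−8x²)·D = 16x⁴ + 32x³ + 16x². Remainder: 6x³ − 2x² − 22x − 14.
Step 6: lead(6x³ − 2x² − 22x − 14) ÷ lead(D) = 6x³ ÷ −2x² = −3x. Subtract (−3x)·D = 6x³ + 12x² + 6x. Remainder: −14x² − 28x − 14.
Step 7: lead(−14x² − 28x − 14) ÷ lead(D) = −14x² ÷ −2x² = 7. Subtract (7)·D = −14x² − 28x − 14. Remainder: 0.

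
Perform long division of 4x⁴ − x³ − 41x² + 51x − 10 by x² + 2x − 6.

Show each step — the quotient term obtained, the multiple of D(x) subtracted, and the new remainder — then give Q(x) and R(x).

Q(x) = 4x² − 9x + 1; R(x) = −5x − 4

Step 1: lead(4x⁴ − x³ − 41x² + 51x − 10) ÷ lead(D) = 4x⁴ ÷ x² = 4x². Subtract (4x²)·D = 4x⁴ + 8x³ − 24x². Remainder: −9x³ − 17x² + 51x − 10.
Step 2: lead(−9x³ − 17x² + 51x − 10) ÷ lead(D) = −9x³ ÷ x² = −9x. Subtract (−9x)·D = −9x³ − 18x² + 54x. Remainder: x² − 3x − 10.
Step 3: lead(x² − 3x − 10) ÷ lead(D) = x² ÷ x² = 1. Subtract (1)·D = x² + 2x − 6. Remainder: −5x − 4.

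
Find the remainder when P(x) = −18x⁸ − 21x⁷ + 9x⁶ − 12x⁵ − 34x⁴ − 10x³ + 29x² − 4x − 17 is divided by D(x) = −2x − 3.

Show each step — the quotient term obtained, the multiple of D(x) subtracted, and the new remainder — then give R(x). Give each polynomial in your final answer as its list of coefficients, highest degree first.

R = [7]

Step 1: lead(−18x⁸ − 21x⁷ + 9x⁶ − 12x⁵ − 34x⁴ − 10x³ + 29x² − 4x − 17) ÷ lead(D) = −18x⁸ ÷ −2x = 9x⁷. Subtract (9x⁷)·D = −18x⁸ − 27x⁷. Remainder: 6x⁷ + 9x⁶ − 12x⁵ − 34x⁴ − 10x³ + 29x² − 4x − 17.
Step 2: lead(6x⁷ + 9x⁶ − 12x⁵ − 34x⁴ − 10x³ + 29x² − 4x − 17) ÷ lead(D) = 6x⁷ ÷ −2x = −3x⁶. Subtract (−3x⁶)·D = 6x⁷ + 9x⁶. Remainder: −12x⁵ − 34x⁴ − 10x³ + 29x² − 4x − 17.
Step 3: lead(−12x⁵ − 34x⁴ − 10x³ + 29x² − 4x − 17) ÷ lead(D) = −12x⁵ ÷ −2x = 6x⁴. Subtract (6x⁴)·D = −12x⁵ − 18x⁴. Remainder: −16x⁴ − 10x³ + 29x² − 4x − 17.
Step 4: lead(−16x⁴ − 10x³ + 29x² − 4x − 17) ÷ lead(D) = −16x⁴ ÷ −2x = 8x³. Subtract (8x³)·D = −16x⁴ − 24x³. Remainder: 14x³ + 29x² − 4x − 17.
Step 5: lead(14x³ + 29x² − 4x − 17) ÷ lead(D) = 14x³ ÷ −2x = −7x². Subtract (−7x²)·D = 14x³ + 21x². Remainder: 8x² − 4x − 17.
Step 6: lead(8x² − 4x − 17) ÷ lead(D) = 8x² ÷ −2x = −4x. Subtract (−4x)·D = 8x² + 12x. Remainder: −16x − 17.
Step 7: lead(−16x − 17) ÷ lead(D) = −16x ÷ −2x = 8. Subtract (8)·D = −16x − 24. Remainder: 7.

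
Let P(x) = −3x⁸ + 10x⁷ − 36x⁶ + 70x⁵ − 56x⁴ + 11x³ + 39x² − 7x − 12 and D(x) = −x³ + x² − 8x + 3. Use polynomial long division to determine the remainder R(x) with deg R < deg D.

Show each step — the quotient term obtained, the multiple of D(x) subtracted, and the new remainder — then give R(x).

Step 1: lead(−3x⁸ + 10x⁷ − 36x⁶ + 70x⁵ − 56x⁴ + 11x³ + 39x² − 7x − 12) ÷ lead(D) = −3x⁸ ÷ −x³ = 3x⁵. Subtract (3x⁵)·D = −3x⁸ + 3x⁷ − 24x⁶ + 9x⁵. Remainder: 7x⁷ − 12x⁶ + 61x⁵ − 56x⁴ + 11x³ + 39x² − 7x − 12.
Step 2: lead(7x⁷ − 12x⁶ + 61x⁵ − 56x⁴ + 11x³ + 39x² − 7x − 12) ÷ lead(D) = 7x⁷ ÷ −x³ = −7x⁴. Subtract (−7x⁴)·D = 7x⁷ − 7x⁶ + 56x⁵ − 21x⁴. Remainder: −5x⁶ + 5x⁵ − 35x⁴ + 11x³ + 39x² − 7x − 12.
Step 3: lead(−5x⁶ + 5x⁵ − 35x⁴ + 11x³ + 39x² − 7x − 12) ÷ lead(D) = −5x⁶ ÷ −x³ = 5x³. Subtract (5x³)·D = −5x⁶ + 5x⁵ − 40x⁴ + 15x³. Remainder: 5x⁴ − 4x³ + 39x² − 7x − 12.
Step 4: lead(5x⁴ − 4x³ + 39x² − 7x − 12) ÷ lead(D) = 5x⁴ ÷ −x³ = −5x. Subtract (−5x)·D = 5x⁴ − 5x³ + 40x² − 15x. Remainder: x³ − x² + 8x − 12.
Step 5: lead(x³ − x² + 8x − 12) ÷ lead(D) = x³ ÷ −x³ = −1. Subtract (−1)·D = x³ − x² + 8x − 3. Remainder: −9.

R(x) = −9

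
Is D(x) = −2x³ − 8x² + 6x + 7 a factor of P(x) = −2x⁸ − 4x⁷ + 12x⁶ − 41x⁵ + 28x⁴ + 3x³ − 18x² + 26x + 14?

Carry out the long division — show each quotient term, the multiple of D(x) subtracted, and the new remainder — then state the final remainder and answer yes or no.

Step 1: lead(−2x⁸ − 4x⁷ + 12x⁶ − 41x⁵ + 28x⁴ + 3x³ − 18x² + 26x + 14) ÷ lead(D) = −2x⁸ ÷ −2x³ = x⁵. Subtract (x⁵)·D = −2x⁸ − 8x⁷ + 6x⁶ + 7x⁵. Remainder: 4x⁷ + 6x⁶ − 48x⁵ + 28x⁴ + 3x³ − 18x² + 26x + 14.
Step 2: lead(4x⁷ + 6x⁶ − 48x⁵ + 28x⁴ + 3x³ − 18x² + 26x + 14) ÷ lead(D) = 4x⁷ ÷ −2x³ = −2x⁴. Subtract (−2x⁴)·D = 4x⁷ + 16x⁶ − 12x⁵ − 14x⁴. Remainder: −10x⁶ − 36x⁵ + 42x⁴ + 3x³ − 18x² + 26x + 14.
Step 3: lead(−10x⁶ − 36x⁵ + 42x⁴ + 3x³ − 18x² + 26x + 14) ÷ lead(D) = −10x⁶ ÷ −2x³ = 5x³. Subtract (5x³)·D = −10x⁶ − 40x⁵ + 30x⁴ + 35x³. Remainder: 4x⁵ + 12x⁴ − 32x³ − 18x² + 26x + 14.
Step 4: lead(4x⁵ + 12x⁴ − 32x³ − 18x² + 26x + 14) ÷ lead(D) = 4x⁵ ÷ −2x³ = −2x². Subtract (−2x²)·D = 4x⁵ + 16x⁴ − 12x³ − 14x². Remainder: −4x⁴ − 20x³ − 4x² + 26x + 14.
Step 5: lead(−4x⁴ − 20x³ − 4x² + 26x + 14) ÷ lead(D) = −4x⁴ ÷ −2x³ = 2x. Subtract (2x)·D = −4x⁴ − 16x³ + 12x² + 14x. Remainder: −4x³ − 16x² + 12x + 14.
Step 6: lead(−4x³ − 16x² + 12x + 14) ÷ lead(D) = −4x³ ÷ −2x³ = 2. Subtract (2)·D = −4x³ − 16x² + 12x + 14. Remainder: 0.

R(x) = 0, so D(x) is a factor of P(x). yes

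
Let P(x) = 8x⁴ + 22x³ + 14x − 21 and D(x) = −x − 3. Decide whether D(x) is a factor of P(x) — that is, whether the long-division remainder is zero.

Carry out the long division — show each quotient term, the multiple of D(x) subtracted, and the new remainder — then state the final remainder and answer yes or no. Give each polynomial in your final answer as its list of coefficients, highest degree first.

R = [-9], so D(x) is not a factor of P(x). no

Step 1: lead(8x⁴ + 22x³ + 14x − 21) ÷ lead(D) = 8x⁴ ÷ −x = −8x³. Subtract (−8x³)·D = 8x⁴ + 24x³. Remainder: −2x³ + 14x − 21.
Step 2: lead(−2x³ + 14x − 21) ÷ lead(D) = −2x³ ÷ −x = 2x². Subtract (2x²)·D = −2x³ − 6x². Remainder: 6x² + 14x − 21.
Step 3: lead(6x² + 14x − 21) ÷ lead(D) = 6x² ÷ −x = −6x. Subtract (−6x)·D = 6x² + 18x. Remainder: −4x − 21.
Step 4: lead(−4x − 21) ÷ lead(D) = −4x ÷ −x = 4. Subtract (4)·D = −4x − 12. Remainder: −9.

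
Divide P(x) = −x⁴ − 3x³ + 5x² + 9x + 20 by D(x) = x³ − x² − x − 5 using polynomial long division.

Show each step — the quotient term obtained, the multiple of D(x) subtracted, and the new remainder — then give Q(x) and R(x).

Q(x) = −x − 4; R(x) = 0

Step 1: lead(−x⁴ − 3x³ + 5x² + 9x + 20) ÷ lead(D) = −x⁴ ÷ x³ = −x. Subtract (−x)·D = −x⁴ + x³ + x² + 5x. Remainder: −4x³ + 4x² + 4x + 20.
Step 2: lead(−4x³ + 4x² + 4x + 20) ÷ lead(D) = −4x³ ÷ x³ = −4. Subtract (−4)·D = −4x³ + 4x² + 4x + 20. Remainder: 0.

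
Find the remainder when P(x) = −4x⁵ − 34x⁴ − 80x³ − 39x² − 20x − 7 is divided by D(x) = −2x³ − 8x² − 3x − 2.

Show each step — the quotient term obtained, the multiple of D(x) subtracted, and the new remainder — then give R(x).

R(x) = x − 5

Step 1: lead(−4x⁵ − 34x⁴ − 80x³ − 39x² − 20x − 7) ÷ lead(D) = −4x⁵ ÷ −2x³ = 2x². Subtract (2x²)·D = −4x⁵ − 16x⁴ − 6x³ − 4x². Remainder: −18x⁴ − 74x³ − 35x² − 20x − 7.
Step 2: lead(−18x⁴ − 74x³ − 35x² − 20x − 7) ÷ lead(D) = −18x⁴ ÷ −2x³ = 9x. Subtract (9x)·D = −18x⁴ − 72x³ − 27x² − 18x. Remainder: −2x³ − 8x² − 2x − 7.
Step 3: lead(−2x³ − 8x² − 2x − 7) ÷ lead(D) = −2x³ ÷ −2x³ = 1. Subtract (1)·D = −2x³ − 8x² − 3x − 2. Remainder: x − 5.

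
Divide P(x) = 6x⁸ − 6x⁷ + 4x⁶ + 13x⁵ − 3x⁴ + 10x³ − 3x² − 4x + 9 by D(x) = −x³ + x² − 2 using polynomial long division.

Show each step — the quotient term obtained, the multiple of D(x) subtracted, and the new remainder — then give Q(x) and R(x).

Q(x) = −6x⁵ − 4x³ − 5x² − 2x − 4; R(x) = −9x² − 8x + 1

Step 1: lead(6x⁸ − 6x⁷ + 4x⁶ + 13x⁵ − 3x⁴ + 10x³ − 3x² − 4x + 9) ÷ lead(D) = 6x⁸ ÷ −x³ = −6x⁵. Subtract (−6x⁵)·D = 6x⁸ − 6x⁷ + 12x⁵. Remainder: 4x⁶ + x⁵ − 3x⁴ + 10x³ − 3x² − 4x + 9.
Step 2: lead(4x⁶ + x⁵ − 3x⁴ + 10x³ − 3x² − 4x + 9) ÷ lead(D) = 4x⁶ ÷ −x³ = −4x³. Subtract (−4x³)·D = 4x⁶ − 4x⁵ + 8x³. Remainder: 5x⁵ − 3x⁴ + 2x³ − 3x² − 4x + 9.
Step 3: lead(5x⁵ − 3x⁴ + 2x³ − 3x² − 4x + 9) ÷ lead(D) = 5x⁵ ÷ −x³ = −5x². Subtract (−5x²)·D = 5x⁵ − 5x⁴ + 10x². Remainder: 2x⁴ + 2x³ − 13x² − 4x + 9.
Step 4: lead(2x⁴ + 2x³ − 13x² − 4x + 9) ÷ lead(D) = 2x⁴ ÷ −x³ = −2x. Subtract (−2x)·D = 2x⁴ − 2x³ + 4x. Remainder: 4x³ − 13x² − 8x + 9.
Step 5: lead(4x³ − 13x² − 8x + 9) ÷ lead(D) = 4x³ ÷ −x³ = −4. Subtract (−4)·D = 4x³ − 4x² + 8. Remainder: −9x² − 8x + 1.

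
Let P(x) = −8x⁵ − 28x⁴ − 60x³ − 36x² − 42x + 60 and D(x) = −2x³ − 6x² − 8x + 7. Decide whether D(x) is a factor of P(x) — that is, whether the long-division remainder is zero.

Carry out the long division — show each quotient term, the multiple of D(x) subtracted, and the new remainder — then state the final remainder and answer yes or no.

R(x) = 8x + 4, so D(x) is not a factor of P(x). no

Step 1: lead(−8x⁵ − 28x⁴ − 60x³ − 36x² − 42x + 60) ÷ lead(D) = −8x⁵ ÷ −2x³ = 4x². Subtract (4x²)·D = −8x⁵ − 24x⁴ − 32x³ + 28x². Remainder: −4x⁴ − 28x³ − 64x² − 42x + 60.
Step 2: lead(−4x⁴ − 28x³ − 64x² − 42x + 60) ÷ lead(D) = −4x⁴ ÷ −2x³ = 2x. Subtract (2x)·D = −4x⁴ − 12x³ − 16x² + 14x. Remainder: −16x³ − 48x² − 56x + 60.
Step 3: lead(−16x³ − 48x² − 56x + 60) ÷ lead(D) = −16x³ ÷ −2x³ = 8. Subtract (8)·D = −16x³ − 48x² − 64x + 56. Remainder: 8x + 4.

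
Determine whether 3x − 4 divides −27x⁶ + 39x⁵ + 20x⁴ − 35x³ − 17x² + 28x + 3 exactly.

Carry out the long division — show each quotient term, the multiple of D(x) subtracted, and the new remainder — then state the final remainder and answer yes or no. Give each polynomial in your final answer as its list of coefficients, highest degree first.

R = [3], so D(x) is not a factor of P(x). no

Step 1: lead(−27x⁶ + 39x⁵ + 20x⁴ − 35x³ − 17x² + 28x + 3) ÷ lead(D) = −27x⁶ ÷ 3x = −9x⁵. Subtract (−9x⁵)·D = −27x⁶ + 36x⁵. Remainder: 3x⁵ + 20x⁴ − 35x³ − 17x² + 28x + 3.
Step 2: lead(3x⁵ + 20x⁴ − 35x³ − 17x² + 28x + 3) ÷ lead(D) = 3x⁵ ÷ 3x = x⁴. Subtract (x⁴)·D = 3x⁵ − 4x⁴. Remainder: 24x⁴ − 35x³ − 17x² + 28x + 3.
Step 3: lead(24x⁴ − 35x³ − 17x² + 28x + 3) ÷ lead(D) = 24x⁴ ÷ 3x = 8x³. Subtract (8x³)·D = 24x⁴ − 32x³. Remainder: −3x³ − 17x² + 28x + 3.
Step 4: lead(−3x³ − 17x² + 28x + 3) ÷ lead(D) = −3x³ ÷ 3x = −x². Subtract (−x²)·D = −3x³ + 4x². Remainder: −21x² + 28x + 3.
Step 5: lead(−21x² + 28x + 3) ÷ lead(D) = −21x² ÷ 3x = −7x. Subtract (−7x)·D = −21x² + 28x. Remainder: 3.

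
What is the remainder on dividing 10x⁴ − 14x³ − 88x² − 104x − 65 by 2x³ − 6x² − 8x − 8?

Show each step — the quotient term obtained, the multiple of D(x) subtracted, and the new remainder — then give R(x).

R(x) = −1

Step 1: lead(10x⁴ − 14x³ − 88x² − 104x − 65) ÷ lead(D) = 10x⁴ ÷ 2x³ = 5x. Subtract (5x)·D = 10x⁴ − 30x³ − 40x² − 40x. Remainder: 16x³ − 48x² − 64x − 65.
Step 2: lead(16x³ − 48x² − 64x − 65) ÷ lead(D) = 16x³ ÷ 2x³ = 8. Subtract (8)·D = 16x³ − 48x² − 64x − 64. Remainder: −1.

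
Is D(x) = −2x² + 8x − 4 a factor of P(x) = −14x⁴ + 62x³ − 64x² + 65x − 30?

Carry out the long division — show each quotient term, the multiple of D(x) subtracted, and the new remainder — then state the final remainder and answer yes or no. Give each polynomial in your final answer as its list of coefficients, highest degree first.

Step 1: lead(−14x⁴ + 62x³ − 64x² + 65x − 30) ÷ lead(D) = −14x⁴ ÷ −2x² = 7x². Subtract (7x²)·D = −14x⁴ + 56x³ − 28x². Remainder: 6x³ − 36x² + 65x − 30.
Step 2: lead(6x³ − 36x² + 65x − 30) ÷ lead(D) = 6x³ ÷ −2x² = −3x. Subtract (−3x)·D = 6x³ − 24x² + 12x. Remainder: −12x² + 53x − 30.
Step 3: lead(−12x² + 53x − 30) ÷ lead(D) = −12x² ÷ −2x² = 6. Subtract (6)·D = −12x² + 48x − 24. Remainder: 5x − 6.

R = [5, -6], so D(x) is not a factor of P(x). no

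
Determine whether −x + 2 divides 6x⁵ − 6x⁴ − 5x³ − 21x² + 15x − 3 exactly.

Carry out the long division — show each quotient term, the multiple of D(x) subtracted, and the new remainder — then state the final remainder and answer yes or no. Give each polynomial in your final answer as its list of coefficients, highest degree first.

Step 1: lead(6x⁵ − 6x⁴ − 5x³ − 21x² + 15x − 3) ÷ lead(D) = 6x⁵ ÷ −x = −6x⁴. Subtract (−6x⁴)·D = 6x⁵ − 12x⁴. Remainder: 6x⁴ − 5x³ − 21x² + 15x − 3.
Step 2: lead(6x⁴ − 5x³ − 21x² + 15x − 3) ÷ lead(D) = 6x⁴ ÷ −x = −6x³. Subtract (−6x³)·D = 6x⁴ − 12x³. Remainder: 7x³ − 21x² + 15x − 3.
Step 3: lead(7x³ − 21x² + 15x − 3) ÷ lead(D) = 7x³ ÷ −x = −7x². Subtract (−7x²)·D = 7x³ − 14x². Remainder: −7x² + 15x − 3.
Step 4: lead(−7x² + 15x − 3) ÷ lead(D) = −7x² ÷ −x = 7x. Subtract (7x)·D = −7x² + 14x. Remainder: x − 3.
Step 5: lead(x − 3) ÷ lead(D) = x ÷ −x = −1. Subtract (−1)·D = x − 2. Remainder: −1.

R = [-1], so D(x) is not a factor of P(x). no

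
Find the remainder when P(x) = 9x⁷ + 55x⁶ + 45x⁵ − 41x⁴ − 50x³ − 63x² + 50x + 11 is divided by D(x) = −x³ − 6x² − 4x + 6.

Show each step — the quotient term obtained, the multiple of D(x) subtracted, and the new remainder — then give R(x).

Step 1: lead(9x⁷ + 55x⁶ + 45x⁵ − 41x⁴ − 50x³ − 63x² + 50x + 11) ÷ lead(D) = 9x⁷ ÷ −x³ = −9x⁴. Subtract (−9x⁴)·D = 9x⁷ + 54x⁶ + 36x⁵ − 54x⁴. Remainder: x⁶ + 9x⁵ + 13x⁴ − 50x³ − 63x² + 50x + 11.
Step 2: lead(x⁶ + 9x⁵ + 13x⁴ − 50x³ − 63x² + 50x + 11) ÷ lead(D) = x⁶ ÷ −x³ = −x³. Subtract (−x³)·D = x⁶ + 6x⁵ + 4x⁴ − 6x³. Remainder: 3x⁵ + 9x⁴ − 44x³ − 63x² + 50x + 11.
Step 3: lead(3x⁵ + 9x⁴ − 44x³ − 63x² + 50x + 11) ÷ lead(D) = 3x⁵ ÷ −x³ = −3x². Subtract (−3x²)·D = 3x⁵ + 18x⁴ + 12x³ − 18x². Remainder: −9x⁴ − 56x³ − 45x² + 50x + 11.
Step 4: lead(−9x⁴ − 56x³ − 45x² + 50x + 11) ÷ lead(D) = −9x⁴ ÷ −x³ = 9x. Subtract (9x)·D = −9x⁴ − 54x³ − 36x² + 54x. Remainder: −2x³ − 9x² − 4x + 11.
Step 5: lead(−2x³ − 9x² − 4x + 11) ÷ lead(D) = −2x³ ÷ −x³ = 2. Subtract (2)·D = −2x³ − 12x² − 8x + 12. Remainder: 3x² + 4x − 1.

R(x) = 3x² + 4x − 1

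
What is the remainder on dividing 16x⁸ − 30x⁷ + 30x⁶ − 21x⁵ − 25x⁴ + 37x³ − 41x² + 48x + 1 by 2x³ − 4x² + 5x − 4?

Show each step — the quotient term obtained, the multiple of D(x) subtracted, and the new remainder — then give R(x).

R(x) = 2x + 9

Step 1: lead(16x⁸ − 30x⁷ + 30x⁶ − 21x⁵ − 25x⁴ + 37x³ − 41x² + 48x + 1) ÷ lead(D) = 16x⁸ ÷ 2x³ = 8x⁵. Subtract (8x⁵)·D = 16x⁸ − 32x⁷ + 40x⁶ − 32x⁵. Remainder: 2x⁷ − 10x⁶ + 11x⁵ − 25x⁴ + 37x³ − 41x² + 48x + 1.
Step 2: lead(2x⁷ − 10x⁶ + 11x⁵ − 25x⁴ + 37x³ − 41x² + 48x + 1) ÷ lead(D) = 2x⁷ ÷ 2x³ = x⁴. Subtract (x⁴)·D = 2x⁷ − 4x⁶ + 5x⁵ − 4x⁴. Remainder: −6x⁶ + 6x⁵ − 21x⁴ + 37x³ − 41x² + 48x + 1.
Step 3: lead(−6x⁶ + 6x⁵ − 21x⁴ + 37x³ − 41x² + 48x + 1) ÷ lead(D) = −6x⁶ ÷ 2x³ = −3x³. Subtract (−3x³)·D = −6x⁶ + 12x⁵ − 15x⁴ + 12x³. Remainder: −6x⁵ − 6x⁴ + 25x³ − 41x² + 48x + 1.
Step 4: lead(−6x⁵ − 6x⁴ + 25x³ − 41x² + 48x + 1) ÷ lead(D) = −6x⁵ ÷ 2x³ = −3x². Subtract (−3x²)·D = −6x⁵ + 12x⁴ − 15x³ + 12x². Remainder: −18x⁴ + 40x³ − 53x² + 48x + 1.
Step 5: lead(−18x⁴ + 40x³ − 53x² + 48x + 1) ÷ lead(D) = −18x⁴ ÷ 2x³ = −9x. Subtract (−9x)·D = −18x⁴ + 36x³ − 45x² + 36x. Remainder: 4x³ − 8x² + 12x + 1.
Step 6: lead(4x³ − 8x² + 12x + 1) ÷ lead(D) = 4x³ ÷ 2x³ = 2. Subtract (2)·D = 4x³ − 8x² + 10x − 8. Remainder: 2x + 9.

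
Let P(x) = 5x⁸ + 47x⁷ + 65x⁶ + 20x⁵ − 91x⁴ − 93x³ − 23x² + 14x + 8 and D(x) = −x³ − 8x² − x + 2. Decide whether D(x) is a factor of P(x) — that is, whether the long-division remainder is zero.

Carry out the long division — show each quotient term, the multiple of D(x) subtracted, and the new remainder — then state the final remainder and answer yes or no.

Step 1: lead(5x⁸ + 47x⁷ + 65x⁶ + 20x⁵ − 91x⁴ − 93x³ − 23x² + 14x + 8) ÷ lead(D) = 5x⁸ ÷ −x³ = −5x⁵. Subtract (−5x⁵)·D = 5x⁸ + 40x⁷ + 5x⁶ − 10x⁵. Remainder: 7x⁷ + 60x⁶ + 30x⁵ − 91x⁴ − 93x³ − 23x² + 14x + 8.
Step 2: lead(7x⁷ + 60x⁶ + 30x⁵ − 91x⁴ − 93x³ − 23x² + 14x + 8) ÷ lead(D) = 7x⁷ ÷ −x³ = −7x⁴. Subtract (−7x⁴)·D = 7x⁷ + 56x⁶ + 7x⁵ − 14x⁴. Remainder: 4x⁶ + 23x⁵ − 77x⁴ − 93x³ − 23x² + 14x + 8.
Step 3: lead(4x⁶ + 23x⁵ − 77x⁴ − 93x³ − 23x² + 14x + 8) ÷ lead(D) = 4x⁶ ÷ −x³ = −4x³. Subtract (−4x³)·D = 4x⁶ + 32x⁵ + 4x⁴ − 8x³. Remainder: −9x⁵ − 81x⁴ − 85x³ − 23x² + 14x + 8.
Step 4: lead(−9x⁵ − 81x⁴ − 85x³ − 23x² + 14x + 8) ÷ lead(D) = −9x⁵ ÷ −x³ = 9x². Subtract (9x²)·D = −9x⁵ − 72x⁴ − 9x³ + 18x². Remainder: −9x⁴ − 76x³ − 41x² + 14x + 8.
Step 5: lead(−9x⁴ − 76x³ − 41x² + 14x + 8) ÷ lead(D) = −9x⁴ ÷ −x³ = 9x. Subtract (9x)·D = −9x⁴ − 72x³ − 9x² + 18x. Remainder: −4x³ − 32x² − 4x + 8.
Step 6: lead(−4x³ − 32x² − 4x + 8) ÷ lead(D) = −4x³ ÷ −x³ = 4. Subtract (4)·D = −4x³ − 32x² − 4x + 8. Remainder: 0.

R(x) = 0, so D(x) is a factor of P(x). yes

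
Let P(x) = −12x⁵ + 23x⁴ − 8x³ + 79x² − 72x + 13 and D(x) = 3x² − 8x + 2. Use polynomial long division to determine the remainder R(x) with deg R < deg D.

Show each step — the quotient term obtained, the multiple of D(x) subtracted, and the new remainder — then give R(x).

R(x) = −1

Step 1: lead(−12x⁵ + 23x⁴ − 8x³ + 79x² − 72x + 13) ÷ lead(D) = −12x⁵ ÷ 3x² = −4x³. Subtract (−4x³)·D = −12x⁵ + 32x⁴ − 8x³. Remainder: −9x⁴ + 79x² − 72x + 13.
Step 2: lead(−9x⁴ + 79x² − 72x + 13) ÷ lead(D) = −9x⁴ ÷ 3x² = −3x². Subtract (−3x²)·D = −9x⁴ + 24x³ − 6x². Remainder: −24x³ + 85x² − 72x + 13.
Step 3: lead(−24x³ + 85x² − 72x + 13) ÷ lead(D) = −24x³ ÷ 3x² = −8x. Subtract (−8x)·D = −24x³ + 64x² − 16x. Remainder: 21x² − 56x + 13.
Step 4: lead(21x² − 56x + 13) ÷ lead(D) = 21x² ÷ 3x² = 7. Subtract (7)·D = 21x² − 56x + 14. Remainder: −1.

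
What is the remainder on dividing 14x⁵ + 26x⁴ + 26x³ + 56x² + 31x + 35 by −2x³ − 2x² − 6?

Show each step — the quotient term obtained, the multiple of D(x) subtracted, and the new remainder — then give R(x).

Step 1: lead(14x⁵ + 26x⁴ + 26x³ + 56x² + 31x + 35) ÷ lead(D) = 14x⁵ ÷ −2x³ = −7x². Subtract (−7x²)·D = 14x⁵ + 14x⁴ + 42x². Remainder: 12x⁴ + 26x³ + 14x² + 31x + 35.
Step 2: lead(12x⁴ + 26x³ + 14x² + 31x + 35) ÷ lead(D) = 12x⁴ ÷ −2x³ = −6x. Subtract (−6x)·D = 12x⁴ + 12x³ + 36x. Remainder: 14x³ + 14x² − 5x + 35.
Step 3: lead(14x³ + 14x² − 5x + 35) ÷ lead(D) = 14x³ ÷ −2x³ = −7. Subtract (−7)·D = 14x³ + 14x² + 42. Remainder: −5x − 7.

R(x) = −5x − 7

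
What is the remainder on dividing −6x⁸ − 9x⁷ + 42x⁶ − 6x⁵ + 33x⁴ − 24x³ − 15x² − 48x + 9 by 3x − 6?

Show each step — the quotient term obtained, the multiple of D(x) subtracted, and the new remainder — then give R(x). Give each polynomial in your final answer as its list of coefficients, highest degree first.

R = [-3]

Step 1: lead(−6x⁸ − 9x⁷ + 42x⁶ − 6x⁵ + 33x⁴ − 24x³ − 15x² − 48x + 9) ÷ lead(D) = −6x⁸ ÷ 3x = −2x⁷. Subtract (−2x⁷)·D = −6x⁸ + 12x⁷. Remainder: −21x⁷ + 42x⁶ − 6x⁵ + 33x⁴ − 24x³ − 15x² − 48x + 9.
Step 2: lead(−21x⁷ + 42x⁶ − 6x⁵ + 33x⁴ − 24x³ − 15x² − 48x + 9) ÷ lead(D) = −21x⁷ ÷ 3x = −7x⁶. Subtract (−7x⁶)·D = −21x⁷ + 42x⁶. Remainder: −6x⁵ + 33x⁴ − 24x³ − 15x² − 48x + 9.
Step 3: lead(−6x⁵ + 33x⁴ − 24x³ − 15x² − 48x + 9) ÷ lead(D) = −6x⁵ ÷ 3x = −2x⁴. Subtract (−2x⁴)·D = −6x⁵ + 12x⁴. Remainder: 21x⁴ − 24x³ − 15x² − 48x + 9.
Step 4: lead(21x⁴ − 24x³ − 15x² − 48x + 9) ÷ lead(D) = 21x⁴ ÷ 3x = 7x³. Subtract (7x³)·D = 21x⁴ − 42x³. Remainder: 18x³ − 15x² − 48x + 9.
Step 5: lead(18x³ − 15x² − 48x + 9) ÷ lead(D) = 18x³ ÷ 3x = 6x². Subtract (6x²)·D = 18x³ − 36x². Remainder: 21x² − 48x + 9.
Step 6: lead(21x² − 48x + 9) ÷ lead(D) = 21x² ÷ 3x = 7x. Subtract (7x)·D = 21x² − 42x. Remainder: −6x + 9.
Step 7: lead(−6x + 9) ÷ lead(D) = −6x ÷ 3x = −2. Subtract (−2)·D = −6x + 12. Remainder: −3.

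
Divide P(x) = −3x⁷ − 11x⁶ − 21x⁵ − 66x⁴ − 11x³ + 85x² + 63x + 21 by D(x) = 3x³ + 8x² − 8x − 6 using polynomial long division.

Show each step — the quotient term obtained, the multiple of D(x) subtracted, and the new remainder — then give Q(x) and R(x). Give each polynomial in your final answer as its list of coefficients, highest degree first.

Step 1: lead(−3x⁷ − 11x⁶ − 21x⁵ − 66x⁴ − 11x³ + 85x² + 63x + 21) ÷ lead(D) = −3x⁷ ÷ 3x³ = −x⁴. Subtract (−x⁴)·D = −3x⁷ − 8x⁶ + 8x⁵ + 6x⁴. Remainder: −3x⁶ − 29x⁵ − 72x⁴ − 11x³ + 85x² + 63x + 21.
Step 2: lead(−3x⁶ − 29x⁵ − 72x⁴ − 11x³ + 85x² + 63x + 21) ÷ lead(D) = −3x⁶ ÷ 3x³ = −x³. Subtract (−x³)·D = −3x⁶ − 8x⁵ + 8x⁴ + 6x³. Remainder: −21x⁵ − 80x⁴ − 17x³ + 85x² + 63x + 21.
Step 3: lead(−21x⁵ − 80x⁴ − 17x³ + 85x² + 63x + 21) ÷ lead(D) = −21x⁵ ÷ 3x³ = −7x². Subtract (−7x²)·D = −21x⁵ − 56x⁴ + 56x³ + 42x². Remainder: −24x⁴ − 73x³ + 43x² + 63x + 21.
Step 4: lead(−24x⁴ − 73x³ + 43x² + 63x + 21) ÷ lead(D) = −24x⁴ ÷ 3x³ = −8x. Subtract (−8x)·D = −24x⁴ − 64x³ + 64x² + 48x. Remainder: −9x³ − 21x² + 15x + 21.
Step 5: lead(−9x³ − 21x² + 15x + 21) ÷ lead(D) = −9x³ ÷ 3x³ = −3. Subtract (−3)·D = −9x³ − 24x² + 24x + 18. Remainder: 3x² − 9x + 3.

Q = [-1, -1, -7, -8, -3]; R = [3, -9, 3]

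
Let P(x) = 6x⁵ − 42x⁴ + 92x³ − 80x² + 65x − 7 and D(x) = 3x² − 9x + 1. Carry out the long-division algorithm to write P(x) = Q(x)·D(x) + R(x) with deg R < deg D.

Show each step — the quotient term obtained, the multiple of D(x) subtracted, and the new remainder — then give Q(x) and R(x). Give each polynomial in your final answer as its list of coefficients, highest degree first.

Q = [2, -8, 6, -6]; R = [5, -1]

Step 1: lead(6x⁵ − 42x⁴ + 92x³ − 80x² + 65x − 7) ÷ lead(D) = 6x⁵ ÷ 3x² = 2x³. Subtract (2x³)·D = 6x⁵ − 18x⁴ + 2x³. Remainder: −24x⁴ + 90x³ − 80x² + 65x − 7.
Step 2: lead(−24x⁴ + 90x³ − 80x² + 65x − 7) ÷ lead(D) = −24x⁴ ÷ 3x² = −8x². Subtract (−8x²)·D = −24x⁴ + 72x³ − 8x². Remainder: 18x³ − 72x² + 65x − 7.
Step 3: lead(18x³ − 72x² + 65x − 7) ÷ lead(D) = 18x³ ÷ 3x² = 6x. Subtract (6x)·D = 18x³ − 54x² + 6x. Remainder: −18x² + 59x − 7.
Step 4: lead(−18x² + 59x − 7) ÷ lead(D) = −18x² ÷ 3x² = −6. Subtract (−6)·D = −18x² + 54x − 6. Remainder: 5x − 1.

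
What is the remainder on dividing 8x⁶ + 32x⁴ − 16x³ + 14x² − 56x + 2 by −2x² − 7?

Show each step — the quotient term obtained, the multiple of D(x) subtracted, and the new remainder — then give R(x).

R(x) = 2

Step 1: lead(8x⁶ + 32x⁴ − 16x³ + 14x² − 56x + 2) ÷ lead(D) = 8x⁶ ÷ −2x² = −4x⁴. Subtract (−4x⁴)·D = 8x⁶ + 28x⁴. Remainder: 4x⁴ − 16x³ + 14x² − 56x + 2.
Step 2: lead(4x⁴ − 16x³ + 14x² − 56x + 2) ÷ lead(D) = 4x⁴ ÷ −2x² = −2x². Subtract (−2x²)·D = 4x⁴ + 14x². Remainder: −16x³ − 56x + 2.
Step 3: lead(−16x³ − 56x + 2) ÷ lead(D) = −16x³ ÷ −2x² = 8x. Subtract (8x)·D = −16x³ − 56x. Remainder: 2.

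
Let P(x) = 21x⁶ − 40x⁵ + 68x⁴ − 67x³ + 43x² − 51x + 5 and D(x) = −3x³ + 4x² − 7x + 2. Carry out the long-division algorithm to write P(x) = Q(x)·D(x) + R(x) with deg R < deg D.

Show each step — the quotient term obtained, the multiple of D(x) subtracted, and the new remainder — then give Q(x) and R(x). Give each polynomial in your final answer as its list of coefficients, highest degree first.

Q = [-7, 4, -1, 7]; R = [-9]

Step 1: lead(21x⁶ − 40x⁵ + 68x⁴ − 67x³ + 43x² − 51x + 5) ÷ lead(D) = 21x⁶ ÷ −3x³ = −7x³. Subtract (−7x³)·D = 21x⁶ − 28x⁵ + 49x⁴ − 14x³. Remainder: −12x⁵ + 19x⁴ − 53x³ + 43x² − 51x + 5.
Step 2: lead(−12x⁵ + 19x⁴ − 53x³ + 43x² − 51x + 5) ÷ lead(D) = −12x⁵ ÷ −3x³ = 4x². Subtract (4x²)·D = −12x⁵ + 16x⁴ − 28x³ + 8x². Remainder: 3x⁴ − 25x³ + 35x² − 51x + 5.
Step 3: lead(3x⁴ − 25x³ + 35x² − 51x + 5) ÷ lead(D) = 3x⁴ ÷ −3x³ = −x. Subtract (−x)·D = 3x⁴ − 4x³ + 7x² − 2x. Remainder: −21x³ + 28x² − 49x + 5.
Step 4: lead(−21x³ + 28x² − 49x + 5) ÷ lead(D) = −21x³ ÷ −3x³ = 7. Subtract (7)·D = −21x³ + 28x² − 49x + 14. Remainder: −9.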